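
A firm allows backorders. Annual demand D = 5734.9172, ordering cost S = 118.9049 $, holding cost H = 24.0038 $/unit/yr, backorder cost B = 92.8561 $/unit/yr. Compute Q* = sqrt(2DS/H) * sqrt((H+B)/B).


sqrt(2DS/H) = 238.3628
sqrt((H+B)/B) = 1.1218
Q* = 238.3628 * 1.1218 = 267.4028

267.4028 units


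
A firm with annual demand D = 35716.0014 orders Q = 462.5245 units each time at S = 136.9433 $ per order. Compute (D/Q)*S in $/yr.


Number of orders = D/Q = 77.2197
Cost = 77.2197 * 136.9433 = 10574.7200

10574.7200 $/yr


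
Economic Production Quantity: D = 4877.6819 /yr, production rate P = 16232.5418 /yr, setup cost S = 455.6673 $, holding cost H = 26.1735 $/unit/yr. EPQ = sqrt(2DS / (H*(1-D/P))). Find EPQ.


1 - D/P = 1 - 0.3005 = 0.6995
H*(1-D/P) = 18.3087
2DS = 4445200.2833
EPQ = sqrt(242791.9490) = 492.7392

492.7392 units


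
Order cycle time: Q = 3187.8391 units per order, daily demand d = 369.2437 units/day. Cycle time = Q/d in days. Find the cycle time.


Cycle = 3187.8391 / 369.2437 = 8.6334

8.6334 days


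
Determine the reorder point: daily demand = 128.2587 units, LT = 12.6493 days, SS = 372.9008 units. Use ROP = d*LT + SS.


d*LT = 128.2587 * 12.6493 = 1622.3828
ROP = 1622.3828 + 372.9008 = 1995.2836

1995.2836 units


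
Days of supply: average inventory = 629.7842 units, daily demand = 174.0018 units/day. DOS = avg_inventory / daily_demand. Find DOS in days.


DOS = 629.7842 / 174.0018 = 3.6194

3.6194 days


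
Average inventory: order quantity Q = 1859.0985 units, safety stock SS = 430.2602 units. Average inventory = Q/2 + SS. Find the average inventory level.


Q/2 = 929.5493
Avg = 929.5493 + 430.2602 = 1359.8094

1359.8094 units


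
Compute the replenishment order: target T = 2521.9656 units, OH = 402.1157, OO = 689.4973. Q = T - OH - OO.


Inventory position = OH + OO = 402.1157 + 689.4973 = 1091.6130
Q = 2521.9656 - 1091.6130 = 1430.3526

1430.3526 units


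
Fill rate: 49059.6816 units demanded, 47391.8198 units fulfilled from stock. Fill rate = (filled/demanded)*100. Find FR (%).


FR = 47391.8198 / 49059.6816 * 100 = 96.6003

96.6003%


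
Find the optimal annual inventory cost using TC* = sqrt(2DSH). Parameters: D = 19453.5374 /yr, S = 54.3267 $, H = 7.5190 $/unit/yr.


2*D*S*H = 15892857.5207
TC* = sqrt(15892857.5207) = 3986.5847

3986.5847 $/yr


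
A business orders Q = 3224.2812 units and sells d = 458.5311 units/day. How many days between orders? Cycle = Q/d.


Cycle = 3224.2812 / 458.5311 = 7.0318

7.0318 days


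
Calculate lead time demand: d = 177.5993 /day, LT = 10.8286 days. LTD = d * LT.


LTD = 177.5993 * 10.8286 = 1923.1518

1923.1518 units


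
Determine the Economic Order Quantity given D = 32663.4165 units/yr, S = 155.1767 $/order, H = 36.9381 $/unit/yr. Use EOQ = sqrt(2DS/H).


2*D*S = 2 * 32663.4165 * 155.1767 = 10137202.3664
2*D*S/H = 274437.5690
EOQ = sqrt(274437.5690) = 523.8679

523.8679 units


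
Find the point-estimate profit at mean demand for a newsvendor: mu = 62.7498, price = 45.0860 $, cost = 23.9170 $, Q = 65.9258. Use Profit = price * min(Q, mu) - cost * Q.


Sales at mu = min(65.9258, 62.7498) = 62.7498
Revenue = 45.0860 * 62.7498 = 2829.1375
Total cost = 23.9170 * 65.9258 = 1576.7474
Profit = 2829.1375 - 1576.7474 = 1252.3901

1252.3901 $


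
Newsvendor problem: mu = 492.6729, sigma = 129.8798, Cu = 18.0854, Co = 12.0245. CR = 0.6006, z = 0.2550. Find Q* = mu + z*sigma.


CR = Cu/(Cu+Co) = 18.0854/(18.0854+12.0245) = 0.6006
z = 0.2550
Q* = 492.6729 + 0.2550 * 129.8798 = 525.7922

525.7922 units


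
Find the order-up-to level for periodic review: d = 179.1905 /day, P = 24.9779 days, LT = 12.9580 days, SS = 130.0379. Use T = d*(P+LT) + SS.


P + LT = 37.9359
d*(P+LT) = 179.1905 * 37.9359 = 6797.7529
T = 6797.7529 + 130.0379 = 6927.7908

6927.7908 units


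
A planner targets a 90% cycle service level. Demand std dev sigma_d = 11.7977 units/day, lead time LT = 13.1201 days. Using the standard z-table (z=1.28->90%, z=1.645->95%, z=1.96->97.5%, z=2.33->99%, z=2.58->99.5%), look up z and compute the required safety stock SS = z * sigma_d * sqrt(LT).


From the table, SL = 90% corresponds to z = 1.28
sqrt(LT) = sqrt(13.1201) = 3.6222
SS = 1.28 * 11.7977 * 3.6222 = 54.6986

54.6986 units


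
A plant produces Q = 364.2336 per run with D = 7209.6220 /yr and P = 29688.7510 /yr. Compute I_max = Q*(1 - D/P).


D/P = 0.2428
1 - D/P = 0.7572
I_max = 364.2336 * 0.7572 = 275.7830

275.7830 units


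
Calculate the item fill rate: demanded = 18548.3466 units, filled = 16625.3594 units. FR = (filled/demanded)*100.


FR = 16625.3594 / 18548.3466 * 100 = 89.6326

89.6326%


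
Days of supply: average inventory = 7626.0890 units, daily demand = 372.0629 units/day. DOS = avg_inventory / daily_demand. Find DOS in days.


DOS = 7626.0890 / 372.0629 = 20.4968

20.4968 days


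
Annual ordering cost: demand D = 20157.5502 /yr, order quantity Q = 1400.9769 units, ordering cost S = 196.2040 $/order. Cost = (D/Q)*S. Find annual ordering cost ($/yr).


Number of orders = D/Q = 14.3882
Cost = 14.3882 * 196.2040 = 2823.0244

2823.0244 $/yr


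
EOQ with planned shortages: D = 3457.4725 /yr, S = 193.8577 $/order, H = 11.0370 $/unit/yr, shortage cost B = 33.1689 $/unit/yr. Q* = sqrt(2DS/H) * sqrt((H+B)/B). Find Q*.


sqrt(2DS/H) = 348.5061
sqrt((H+B)/B) = 1.1544
Q* = 348.5061 * 1.1544 = 402.3324

402.3324 units


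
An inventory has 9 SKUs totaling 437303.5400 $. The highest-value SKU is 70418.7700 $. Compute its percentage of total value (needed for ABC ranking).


Top item = 70418.7700
Total = 437303.5400
Percentage = 70418.7700 / 437303.5400 * 100 = 16.1029

16.1029%


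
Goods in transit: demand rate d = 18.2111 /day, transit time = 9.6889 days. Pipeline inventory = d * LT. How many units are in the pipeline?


Pipeline = 18.2111 * 9.6889 = 176.4455

176.4455 units


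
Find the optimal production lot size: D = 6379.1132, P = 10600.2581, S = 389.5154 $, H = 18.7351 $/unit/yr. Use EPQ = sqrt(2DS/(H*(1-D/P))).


1 - D/P = 1 - 0.6018 = 0.3982
H*(1-D/P) = 7.4605
2DS = 4969525.6595
EPQ = sqrt(666108.6926) = 816.1548

816.1548 units


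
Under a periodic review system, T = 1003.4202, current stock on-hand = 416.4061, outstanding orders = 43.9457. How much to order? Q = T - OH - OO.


Inventory position = OH + OO = 416.4061 + 43.9457 = 460.3518
Q = 1003.4202 - 460.3518 = 543.0684

543.0684 units


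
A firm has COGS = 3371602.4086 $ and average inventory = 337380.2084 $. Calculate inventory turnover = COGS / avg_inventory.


Turnover = 3371602.4086 / 337380.2084 = 9.9935

9.9935


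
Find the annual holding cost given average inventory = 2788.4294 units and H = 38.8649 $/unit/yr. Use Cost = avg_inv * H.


Cost = 2788.4294 * 38.8649 = 108372.0298

108372.0298 $/yr


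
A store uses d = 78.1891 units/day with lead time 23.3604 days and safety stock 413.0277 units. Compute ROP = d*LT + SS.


d*LT = 78.1891 * 23.3604 = 1826.5287
ROP = 1826.5287 + 413.0277 = 2239.5564

2239.5564 units


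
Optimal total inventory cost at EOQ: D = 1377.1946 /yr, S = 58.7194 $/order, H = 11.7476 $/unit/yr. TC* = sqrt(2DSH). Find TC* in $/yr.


2*D*S*H = 1900010.7874
TC* = sqrt(1900010.7874) = 1378.4088

1378.4088 $/yr


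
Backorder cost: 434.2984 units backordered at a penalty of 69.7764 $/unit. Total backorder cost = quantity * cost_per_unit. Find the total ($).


Total = 434.2984 * 69.7764 = 30303.7789

30303.7789 $


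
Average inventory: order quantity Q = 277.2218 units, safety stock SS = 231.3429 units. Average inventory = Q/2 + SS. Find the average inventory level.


Q/2 = 138.6109
Avg = 138.6109 + 231.3429 = 369.9538

369.9538 units


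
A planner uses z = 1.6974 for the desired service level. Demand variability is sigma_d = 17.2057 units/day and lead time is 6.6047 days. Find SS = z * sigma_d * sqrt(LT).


sqrt(LT) = sqrt(6.6047) = 2.5700
SS = 1.6974 * 17.2057 * 2.5700 = 75.0556

75.0556 units


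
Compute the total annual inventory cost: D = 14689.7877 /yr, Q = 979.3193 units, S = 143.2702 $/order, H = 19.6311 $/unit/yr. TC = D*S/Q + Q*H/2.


Ordering cost = D*S/Q = 2149.0527
Holding cost = Q*H/2 = 9612.5576
TC = 2149.0527 + 9612.5576 = 11761.6103

11761.6103 $/yr


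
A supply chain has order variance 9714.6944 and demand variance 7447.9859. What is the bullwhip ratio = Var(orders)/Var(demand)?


BW = 9714.6944 / 7447.9859 = 1.3043

1.3043


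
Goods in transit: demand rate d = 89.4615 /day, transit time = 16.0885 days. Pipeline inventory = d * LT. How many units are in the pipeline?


Pipeline = 89.4615 * 16.0885 = 1439.3013

1439.3013 units


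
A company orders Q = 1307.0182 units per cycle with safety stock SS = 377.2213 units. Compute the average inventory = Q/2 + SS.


Q/2 = 653.5091
Avg = 653.5091 + 377.2213 = 1030.7304

1030.7304 units


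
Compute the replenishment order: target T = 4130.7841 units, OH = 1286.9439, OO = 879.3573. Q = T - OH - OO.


Inventory position = OH + OO = 1286.9439 + 879.3573 = 2166.3012
Q = 4130.7841 - 2166.3012 = 1964.4829

1964.4829 units


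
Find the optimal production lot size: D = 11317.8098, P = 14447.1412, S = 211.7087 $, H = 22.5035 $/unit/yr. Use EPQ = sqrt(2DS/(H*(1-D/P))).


1 - D/P = 1 - 0.7834 = 0.2166
H*(1-D/P) = 4.8744
2DS = 4792157.5992
EPQ = sqrt(983130.9808) = 991.5296

991.5296 units


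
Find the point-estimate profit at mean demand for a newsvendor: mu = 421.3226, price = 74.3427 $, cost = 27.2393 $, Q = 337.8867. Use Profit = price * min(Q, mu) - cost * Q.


Sales at mu = min(337.8867, 421.3226) = 337.8867
Revenue = 74.3427 * 337.8867 = 25119.4096
Total cost = 27.2393 * 337.8867 = 9203.7972
Profit = 25119.4096 - 9203.7972 = 15915.6124

15915.6124 $


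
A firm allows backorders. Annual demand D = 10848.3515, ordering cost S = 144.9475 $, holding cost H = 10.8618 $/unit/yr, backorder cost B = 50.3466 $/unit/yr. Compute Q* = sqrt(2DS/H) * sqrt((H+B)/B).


sqrt(2DS/H) = 538.0856
sqrt((H+B)/B) = 1.1026
Q* = 538.0856 * 1.1026 = 593.2965

593.2965 units


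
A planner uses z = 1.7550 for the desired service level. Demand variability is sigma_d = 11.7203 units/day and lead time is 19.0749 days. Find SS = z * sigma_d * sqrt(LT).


sqrt(LT) = sqrt(19.0749) = 4.3675
SS = 1.7550 * 11.7203 * 4.3675 = 89.8353

89.8353 units


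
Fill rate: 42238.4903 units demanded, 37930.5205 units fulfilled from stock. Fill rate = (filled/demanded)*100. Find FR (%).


FR = 37930.5205 / 42238.4903 * 100 = 89.8008

89.8008%


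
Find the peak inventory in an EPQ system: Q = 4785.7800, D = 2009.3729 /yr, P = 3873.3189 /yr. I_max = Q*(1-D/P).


D/P = 0.5188
1 - D/P = 0.4812
I_max = 4785.7800 * 0.4812 = 2303.0470

2303.0470 units


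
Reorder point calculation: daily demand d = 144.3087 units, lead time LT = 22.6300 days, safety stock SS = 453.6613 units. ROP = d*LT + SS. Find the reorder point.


d*LT = 144.3087 * 22.6300 = 3265.7059
ROP = 3265.7059 + 453.6613 = 3719.3672

3719.3672 units


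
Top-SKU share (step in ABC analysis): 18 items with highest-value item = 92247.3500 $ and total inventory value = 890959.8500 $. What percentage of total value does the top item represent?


Top item = 92247.3500
Total = 890959.8500
Percentage = 92247.3500 / 890959.8500 * 100 = 10.3537

10.3537%


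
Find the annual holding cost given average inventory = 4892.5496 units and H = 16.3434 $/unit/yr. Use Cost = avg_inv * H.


Cost = 4892.5496 * 16.3434 = 79960.8951

79960.8951 $/yr


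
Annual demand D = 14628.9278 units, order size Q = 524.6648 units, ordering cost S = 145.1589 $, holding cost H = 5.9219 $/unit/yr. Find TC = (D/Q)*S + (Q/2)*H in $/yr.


Ordering cost = D*S/Q = 4047.3824
Holding cost = Q*H/2 = 1553.5062
TC = 4047.3824 + 1553.5062 = 5600.8886

5600.8886 $/yr


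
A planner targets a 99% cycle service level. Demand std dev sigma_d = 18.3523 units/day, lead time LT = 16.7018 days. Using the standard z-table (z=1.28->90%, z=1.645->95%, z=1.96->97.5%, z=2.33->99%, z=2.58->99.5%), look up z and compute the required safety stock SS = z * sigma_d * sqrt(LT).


From the table, SL = 99% corresponds to z = 2.33
sqrt(LT) = sqrt(16.7018) = 4.0868
SS = 2.33 * 18.3523 * 4.0868 = 174.7544

174.7544 units


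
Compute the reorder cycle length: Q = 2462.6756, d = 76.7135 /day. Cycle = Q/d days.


Cycle = 2462.6756 / 76.7135 = 32.1022

32.1022 days


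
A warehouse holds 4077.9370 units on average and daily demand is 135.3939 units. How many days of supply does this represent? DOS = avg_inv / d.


DOS = 4077.9370 / 135.3939 = 30.1191

30.1191 days


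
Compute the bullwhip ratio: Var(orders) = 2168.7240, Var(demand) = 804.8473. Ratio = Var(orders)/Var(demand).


BW = 2168.7240 / 804.8473 = 2.6946

2.6946


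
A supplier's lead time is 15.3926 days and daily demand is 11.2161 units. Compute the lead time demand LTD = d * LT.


LTD = 11.2161 * 15.3926 = 172.6449

172.6449 units


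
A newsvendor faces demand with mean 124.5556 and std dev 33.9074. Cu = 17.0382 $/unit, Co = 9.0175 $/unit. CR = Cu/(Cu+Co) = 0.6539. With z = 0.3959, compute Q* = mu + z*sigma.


CR = Cu/(Cu+Co) = 17.0382/(17.0382+9.0175) = 0.6539
z = 0.3959
Q* = 124.5556 + 0.3959 * 33.9074 = 137.9795

137.9795 units


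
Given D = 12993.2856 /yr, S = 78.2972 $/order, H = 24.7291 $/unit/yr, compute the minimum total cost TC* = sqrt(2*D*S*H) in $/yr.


2*D*S*H = 50315700.3999
TC* = sqrt(50315700.3999) = 7093.3561

7093.3561 $/yr


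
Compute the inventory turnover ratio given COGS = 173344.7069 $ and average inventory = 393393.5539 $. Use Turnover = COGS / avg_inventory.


Turnover = 173344.7069 / 393393.5539 = 0.4406

0.4406


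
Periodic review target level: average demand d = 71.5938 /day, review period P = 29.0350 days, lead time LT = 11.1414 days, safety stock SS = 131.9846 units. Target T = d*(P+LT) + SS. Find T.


P + LT = 40.1764
d*(P+LT) = 71.5938 * 40.1764 = 2876.3811
T = 2876.3811 + 131.9846 = 3008.3657

3008.3657 units


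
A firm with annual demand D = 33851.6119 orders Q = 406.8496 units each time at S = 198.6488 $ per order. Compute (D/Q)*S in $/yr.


Number of orders = D/Q = 83.2042
Cost = 83.2042 * 198.6488 = 16528.4225

16528.4225 $/yr


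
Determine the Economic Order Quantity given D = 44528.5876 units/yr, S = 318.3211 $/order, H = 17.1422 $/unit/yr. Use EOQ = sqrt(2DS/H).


2*D*S = 2 * 44528.5876 * 318.3211 = 28348777.9726
2*D*S/H = 1653742.1085
EOQ = sqrt(1653742.1085) = 1285.9790

1285.9790 units


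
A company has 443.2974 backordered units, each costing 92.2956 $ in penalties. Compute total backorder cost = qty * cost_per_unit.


Total = 443.2974 * 92.2956 = 40914.3995

40914.3995 $


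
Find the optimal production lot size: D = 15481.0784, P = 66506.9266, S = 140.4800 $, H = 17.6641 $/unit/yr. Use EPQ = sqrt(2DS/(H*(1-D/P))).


1 - D/P = 1 - 0.2328 = 0.7672
H*(1-D/P) = 13.5524
2DS = 4349563.7873
EPQ = sqrt(320945.1637) = 566.5202

566.5202 units


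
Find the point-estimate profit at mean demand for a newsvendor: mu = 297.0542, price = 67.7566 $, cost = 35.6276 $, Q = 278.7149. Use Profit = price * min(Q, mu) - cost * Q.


Sales at mu = min(278.7149, 297.0542) = 278.7149
Revenue = 67.7566 * 278.7149 = 18884.7740
Total cost = 35.6276 * 278.7149 = 9929.9430
Profit = 18884.7740 - 9929.9430 = 8954.8310

8954.8310 $


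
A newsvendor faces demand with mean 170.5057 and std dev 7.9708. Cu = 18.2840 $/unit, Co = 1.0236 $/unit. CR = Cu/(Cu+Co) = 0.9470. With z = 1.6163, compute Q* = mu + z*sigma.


CR = Cu/(Cu+Co) = 18.2840/(18.2840+1.0236) = 0.9470
z = 1.6163
Q* = 170.5057 + 1.6163 * 7.9708 = 183.3889

183.3889 units


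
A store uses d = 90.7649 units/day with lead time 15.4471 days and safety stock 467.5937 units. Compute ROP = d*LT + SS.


d*LT = 90.7649 * 15.4471 = 1402.0545
ROP = 1402.0545 + 467.5937 = 1869.6482

1869.6482 units


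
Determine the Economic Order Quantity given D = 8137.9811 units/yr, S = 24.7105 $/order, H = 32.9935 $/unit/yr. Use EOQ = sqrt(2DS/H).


2*D*S = 2 * 8137.9811 * 24.7105 = 402187.1639
2*D*S/H = 12189.8909
EOQ = sqrt(12189.8909) = 110.4078

110.4078 units


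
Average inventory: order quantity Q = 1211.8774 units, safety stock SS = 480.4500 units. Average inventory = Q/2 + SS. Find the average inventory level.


Q/2 = 605.9387
Avg = 605.9387 + 480.4500 = 1086.3887

1086.3887 units


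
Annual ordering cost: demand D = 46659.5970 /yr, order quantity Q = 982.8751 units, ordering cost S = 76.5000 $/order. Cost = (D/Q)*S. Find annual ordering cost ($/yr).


Number of orders = D/Q = 47.4726
Cost = 47.4726 * 76.5000 = 3631.6508

3631.6508 $/yr


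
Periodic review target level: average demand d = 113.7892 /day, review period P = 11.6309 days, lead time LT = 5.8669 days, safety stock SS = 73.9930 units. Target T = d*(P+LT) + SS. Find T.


P + LT = 17.4978
d*(P+LT) = 113.7892 * 17.4978 = 1991.0607
T = 1991.0607 + 73.9930 = 2065.0537

2065.0537 units


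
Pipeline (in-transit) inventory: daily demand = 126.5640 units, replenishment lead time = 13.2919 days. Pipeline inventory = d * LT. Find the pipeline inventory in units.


Pipeline = 126.5640 * 13.2919 = 1682.2760

1682.2760 units


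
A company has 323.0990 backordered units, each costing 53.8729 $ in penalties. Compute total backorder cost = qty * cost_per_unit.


Total = 323.0990 * 53.8729 = 17406.2801

17406.2801 $


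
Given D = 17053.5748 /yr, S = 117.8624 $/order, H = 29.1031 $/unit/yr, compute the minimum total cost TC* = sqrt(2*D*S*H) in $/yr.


2*D*S*H = 116993021.6589
TC* = sqrt(116993021.6589) = 10816.3312

10816.3312 $/yr


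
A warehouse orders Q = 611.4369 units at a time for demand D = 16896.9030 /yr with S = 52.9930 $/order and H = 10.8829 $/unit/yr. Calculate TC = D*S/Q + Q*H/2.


Ordering cost = D*S/Q = 1464.4481
Holding cost = Q*H/2 = 3327.1033
TC = 1464.4481 + 3327.1033 = 4791.5514

4791.5514 $/yr


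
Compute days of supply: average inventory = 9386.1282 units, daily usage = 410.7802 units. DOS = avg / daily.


DOS = 9386.1282 / 410.7802 = 22.8495

22.8495 days


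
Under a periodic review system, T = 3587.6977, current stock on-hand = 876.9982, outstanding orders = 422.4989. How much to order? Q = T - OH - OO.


Inventory position = OH + OO = 876.9982 + 422.4989 = 1299.4971
Q = 3587.6977 - 1299.4971 = 2288.2006

2288.2006 units


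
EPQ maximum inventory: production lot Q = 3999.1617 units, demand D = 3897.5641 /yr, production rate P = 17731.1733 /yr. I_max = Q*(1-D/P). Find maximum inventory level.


D/P = 0.2198
1 - D/P = 0.7802
I_max = 3999.1617 * 0.7802 = 3120.0891

3120.0891 units


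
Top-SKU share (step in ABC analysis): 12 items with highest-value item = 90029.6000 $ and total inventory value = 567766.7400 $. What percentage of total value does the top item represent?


Top item = 90029.6000
Total = 567766.7400
Percentage = 90029.6000 / 567766.7400 * 100 = 15.8568

15.8568%


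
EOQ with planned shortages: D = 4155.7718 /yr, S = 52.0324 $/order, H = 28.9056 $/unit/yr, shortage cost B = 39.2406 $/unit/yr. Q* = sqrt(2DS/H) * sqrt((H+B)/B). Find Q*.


sqrt(2DS/H) = 122.3170
sqrt((H+B)/B) = 1.3178
Q* = 122.3170 * 1.3178 = 161.1906

161.1906 units


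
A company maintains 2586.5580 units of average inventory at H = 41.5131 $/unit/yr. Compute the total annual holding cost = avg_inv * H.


Cost = 2586.5580 * 41.5131 = 107376.0409

107376.0409 $/yr


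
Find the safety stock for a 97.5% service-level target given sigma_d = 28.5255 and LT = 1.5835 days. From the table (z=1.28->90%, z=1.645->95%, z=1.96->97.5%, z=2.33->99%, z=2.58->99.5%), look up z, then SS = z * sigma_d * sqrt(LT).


From the table, SL = 97.5% corresponds to z = 1.96
sqrt(LT) = sqrt(1.5835) = 1.2584
SS = 1.96 * 28.5255 * 1.2584 = 70.3556

70.3556 units


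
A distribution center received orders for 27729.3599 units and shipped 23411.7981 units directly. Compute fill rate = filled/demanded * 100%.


FR = 23411.7981 / 27729.3599 * 100 = 84.4296

84.4296%


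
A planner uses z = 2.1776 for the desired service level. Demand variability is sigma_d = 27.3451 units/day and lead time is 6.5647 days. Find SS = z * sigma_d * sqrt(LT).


sqrt(LT) = sqrt(6.5647) = 2.5622
SS = 2.1776 * 27.3451 * 2.5622 = 152.5686

152.5686 units


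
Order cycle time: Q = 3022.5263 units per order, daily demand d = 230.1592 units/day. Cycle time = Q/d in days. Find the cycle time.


Cycle = 3022.5263 / 230.1592 = 13.1323

13.1323 days


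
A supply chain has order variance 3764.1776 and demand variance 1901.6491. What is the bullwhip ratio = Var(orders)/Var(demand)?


BW = 3764.1776 / 1901.6491 = 1.9794

1.9794


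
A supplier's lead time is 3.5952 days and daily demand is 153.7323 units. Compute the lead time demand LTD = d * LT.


LTD = 153.7323 * 3.5952 = 552.6984

552.6984 units


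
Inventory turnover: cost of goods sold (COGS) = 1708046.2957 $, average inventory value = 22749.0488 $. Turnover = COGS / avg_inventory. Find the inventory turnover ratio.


Turnover = 1708046.2957 / 22749.0488 = 75.0821

75.0821


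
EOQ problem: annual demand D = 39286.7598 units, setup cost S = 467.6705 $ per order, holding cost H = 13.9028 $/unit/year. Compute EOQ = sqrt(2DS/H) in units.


2*D*S = 2 * 39286.7598 * 467.6705 = 36746517.1981
2*D*S/H = 2643101.9074
EOQ = sqrt(2643101.9074) = 1625.7619

1625.7619 units


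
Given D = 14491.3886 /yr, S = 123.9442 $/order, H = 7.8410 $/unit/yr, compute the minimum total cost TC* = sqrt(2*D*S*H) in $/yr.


2*D*S*H = 28166809.7764
TC* = sqrt(28166809.7764) = 5307.2413

5307.2413 $/yr


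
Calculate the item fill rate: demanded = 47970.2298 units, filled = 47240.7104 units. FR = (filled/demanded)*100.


FR = 47240.7104 / 47970.2298 * 100 = 98.4792

98.4792%


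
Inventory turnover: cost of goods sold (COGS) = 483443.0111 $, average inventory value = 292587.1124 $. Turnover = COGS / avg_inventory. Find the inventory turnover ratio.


Turnover = 483443.0111 / 292587.1124 = 1.6523

1.6523


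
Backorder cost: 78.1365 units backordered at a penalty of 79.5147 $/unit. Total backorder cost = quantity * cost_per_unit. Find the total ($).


Total = 78.1365 * 79.5147 = 6213.0004

6213.0004 $


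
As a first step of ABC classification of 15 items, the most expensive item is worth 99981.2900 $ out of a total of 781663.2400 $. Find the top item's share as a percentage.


Top item = 99981.2900
Total = 781663.2400
Percentage = 99981.2900 / 781663.2400 * 100 = 12.7908

12.7908%


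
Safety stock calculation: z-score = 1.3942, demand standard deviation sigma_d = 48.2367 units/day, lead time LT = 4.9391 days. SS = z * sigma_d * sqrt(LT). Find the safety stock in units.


sqrt(LT) = sqrt(4.9391) = 2.2224
SS = 1.3942 * 48.2367 * 2.2224 = 149.4606

149.4606 units


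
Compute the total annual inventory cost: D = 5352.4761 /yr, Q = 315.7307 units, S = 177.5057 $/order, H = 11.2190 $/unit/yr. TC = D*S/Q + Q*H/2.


Ordering cost = D*S/Q = 3009.1943
Holding cost = Q*H/2 = 1771.0914
TC = 3009.1943 + 1771.0914 = 4780.2856

4780.2856 $/yr


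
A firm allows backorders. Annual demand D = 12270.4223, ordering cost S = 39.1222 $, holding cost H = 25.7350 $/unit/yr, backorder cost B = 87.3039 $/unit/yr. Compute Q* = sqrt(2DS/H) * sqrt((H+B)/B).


sqrt(2DS/H) = 193.1498
sqrt((H+B)/B) = 1.1379
Q* = 193.1498 * 1.1379 = 219.7817

219.7817 units


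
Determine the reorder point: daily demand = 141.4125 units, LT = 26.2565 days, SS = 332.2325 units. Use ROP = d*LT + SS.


d*LT = 141.4125 * 26.2565 = 3712.9973
ROP = 3712.9973 + 332.2325 = 4045.2298

4045.2298 units


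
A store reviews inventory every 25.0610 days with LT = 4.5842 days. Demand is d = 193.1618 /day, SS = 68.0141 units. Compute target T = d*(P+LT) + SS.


P + LT = 29.6452
d*(P+LT) = 193.1618 * 29.6452 = 5726.3202
T = 5726.3202 + 68.0141 = 5794.3343

5794.3343 units


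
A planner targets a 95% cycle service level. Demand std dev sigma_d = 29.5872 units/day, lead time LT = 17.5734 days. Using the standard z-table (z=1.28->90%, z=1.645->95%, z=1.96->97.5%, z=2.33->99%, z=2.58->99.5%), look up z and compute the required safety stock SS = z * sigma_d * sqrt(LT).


From the table, SL = 95% corresponds to z = 1.645
sqrt(LT) = sqrt(17.5734) = 4.1921
SS = 1.645 * 29.5872 * 4.1921 = 204.0317

204.0317 units


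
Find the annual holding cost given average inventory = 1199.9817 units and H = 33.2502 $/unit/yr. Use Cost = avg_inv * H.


Cost = 1199.9817 * 33.2502 = 39899.6315

39899.6315 $/yr


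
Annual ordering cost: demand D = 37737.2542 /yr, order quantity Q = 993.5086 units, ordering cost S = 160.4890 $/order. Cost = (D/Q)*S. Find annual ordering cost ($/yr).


Number of orders = D/Q = 37.9838
Cost = 37.9838 * 160.4890 = 6095.9857

6095.9857 $/yr


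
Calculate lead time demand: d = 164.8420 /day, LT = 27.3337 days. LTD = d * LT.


LTD = 164.8420 * 27.3337 = 4505.7418

4505.7418 units


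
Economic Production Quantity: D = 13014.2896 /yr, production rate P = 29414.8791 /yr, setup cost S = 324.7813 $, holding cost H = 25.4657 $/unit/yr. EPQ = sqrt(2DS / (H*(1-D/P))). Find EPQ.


1 - D/P = 1 - 0.4424 = 0.5576
H*(1-D/P) = 14.1987
2DS = 8453595.7897
EPQ = sqrt(595378.9403) = 771.6080

771.6080 units


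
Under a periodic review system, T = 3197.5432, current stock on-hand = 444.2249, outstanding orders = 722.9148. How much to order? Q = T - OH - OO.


Inventory position = OH + OO = 444.2249 + 722.9148 = 1167.1397
Q = 3197.5432 - 1167.1397 = 2030.4035

2030.4035 units


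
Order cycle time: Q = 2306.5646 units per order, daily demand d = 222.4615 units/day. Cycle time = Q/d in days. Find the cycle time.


Cycle = 2306.5646 / 222.4615 = 10.3684

10.3684 days


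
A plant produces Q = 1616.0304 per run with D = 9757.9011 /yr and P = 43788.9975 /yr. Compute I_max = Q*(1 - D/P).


D/P = 0.2228
1 - D/P = 0.7772
I_max = 1616.0304 * 0.7772 = 1255.9156

1255.9156 units


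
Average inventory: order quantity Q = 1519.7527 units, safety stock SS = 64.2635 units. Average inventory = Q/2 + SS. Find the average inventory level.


Q/2 = 759.8764
Avg = 759.8764 + 64.2635 = 824.1399

824.1399 units


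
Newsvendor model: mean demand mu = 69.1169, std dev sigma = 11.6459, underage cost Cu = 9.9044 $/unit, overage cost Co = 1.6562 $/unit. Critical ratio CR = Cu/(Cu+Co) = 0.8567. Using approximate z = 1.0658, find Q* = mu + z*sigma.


CR = Cu/(Cu+Co) = 9.9044/(9.9044+1.6562) = 0.8567
z = 1.0658
Q* = 69.1169 + 1.0658 * 11.6459 = 81.5291

81.5291 units


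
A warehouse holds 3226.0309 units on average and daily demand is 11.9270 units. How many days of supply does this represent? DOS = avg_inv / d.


DOS = 3226.0309 / 11.9270 = 270.4813

270.4813 days


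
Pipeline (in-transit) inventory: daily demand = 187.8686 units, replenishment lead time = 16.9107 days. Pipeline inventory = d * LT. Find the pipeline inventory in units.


Pipeline = 187.8686 * 16.9107 = 3176.9895

3176.9895 units


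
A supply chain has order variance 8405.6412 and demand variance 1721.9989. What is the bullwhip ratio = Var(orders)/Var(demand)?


BW = 8405.6412 / 1721.9989 = 4.8813

4.8813


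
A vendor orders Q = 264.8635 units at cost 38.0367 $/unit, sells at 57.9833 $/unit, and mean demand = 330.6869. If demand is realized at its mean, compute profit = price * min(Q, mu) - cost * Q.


Sales at mu = min(264.8635, 330.6869) = 264.8635
Revenue = 57.9833 * 264.8635 = 15357.6598
Total cost = 38.0367 * 264.8635 = 10074.5335
Profit = 15357.6598 - 10074.5335 = 5283.1263

5283.1263 $


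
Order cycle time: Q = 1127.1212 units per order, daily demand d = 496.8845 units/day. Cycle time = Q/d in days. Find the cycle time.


Cycle = 1127.1212 / 496.8845 = 2.2684

2.2684 days


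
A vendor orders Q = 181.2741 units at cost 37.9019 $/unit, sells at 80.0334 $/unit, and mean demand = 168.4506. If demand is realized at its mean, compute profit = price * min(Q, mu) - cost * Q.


Sales at mu = min(181.2741, 168.4506) = 168.4506
Revenue = 80.0334 * 168.4506 = 13481.6743
Total cost = 37.9019 * 181.2741 = 6870.6328
Profit = 13481.6743 - 6870.6328 = 6611.0414

6611.0414 $


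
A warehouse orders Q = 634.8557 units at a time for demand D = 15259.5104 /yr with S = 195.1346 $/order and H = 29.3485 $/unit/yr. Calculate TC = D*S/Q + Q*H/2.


Ordering cost = D*S/Q = 4690.2918
Holding cost = Q*H/2 = 9316.0313
TC = 4690.2918 + 9316.0313 = 14006.3230

14006.3230 $/yr


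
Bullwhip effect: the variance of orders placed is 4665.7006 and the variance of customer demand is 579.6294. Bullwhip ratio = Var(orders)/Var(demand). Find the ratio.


BW = 4665.7006 / 579.6294 = 8.0495

8.0495


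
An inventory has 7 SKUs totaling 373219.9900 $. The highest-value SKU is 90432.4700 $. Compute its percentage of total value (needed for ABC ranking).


Top item = 90432.4700
Total = 373219.9900
Percentage = 90432.4700 / 373219.9900 * 100 = 24.2303

24.2303%


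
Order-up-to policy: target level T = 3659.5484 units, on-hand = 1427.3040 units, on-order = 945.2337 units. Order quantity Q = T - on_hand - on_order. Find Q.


Inventory position = OH + OO = 1427.3040 + 945.2337 = 2372.5377
Q = 3659.5484 - 2372.5377 = 1287.0107

1287.0107 units


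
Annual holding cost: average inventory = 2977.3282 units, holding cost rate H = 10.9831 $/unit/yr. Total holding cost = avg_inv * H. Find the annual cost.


Cost = 2977.3282 * 10.9831 = 32700.2934

32700.2934 $/yr


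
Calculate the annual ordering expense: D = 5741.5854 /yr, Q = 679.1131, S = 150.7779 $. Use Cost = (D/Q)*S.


Number of orders = D/Q = 8.4545
Cost = 8.4545 * 150.7779 = 1274.7570

1274.7570 $/yr


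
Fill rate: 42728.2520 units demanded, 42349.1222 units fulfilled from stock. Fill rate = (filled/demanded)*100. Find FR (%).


FR = 42349.1222 / 42728.2520 * 100 = 99.1127

99.1127%


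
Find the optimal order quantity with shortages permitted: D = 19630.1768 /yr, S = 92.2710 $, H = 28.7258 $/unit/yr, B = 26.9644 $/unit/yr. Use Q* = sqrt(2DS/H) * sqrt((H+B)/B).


sqrt(2DS/H) = 355.1188
sqrt((H+B)/B) = 1.4371
Q* = 355.1188 * 1.4371 = 510.3495

510.3495 units


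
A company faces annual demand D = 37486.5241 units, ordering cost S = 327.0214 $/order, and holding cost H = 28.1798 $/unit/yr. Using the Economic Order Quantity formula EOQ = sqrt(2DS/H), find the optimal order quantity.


2*D*S = 2 * 37486.5241 * 327.0214 = 24517791.1846
2*D*S/H = 870048.4455
EOQ = sqrt(870048.4455) = 932.7639

932.7639 units


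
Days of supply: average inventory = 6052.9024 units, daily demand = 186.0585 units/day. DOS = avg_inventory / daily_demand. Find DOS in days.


DOS = 6052.9024 / 186.0585 = 32.5323

32.5323 days


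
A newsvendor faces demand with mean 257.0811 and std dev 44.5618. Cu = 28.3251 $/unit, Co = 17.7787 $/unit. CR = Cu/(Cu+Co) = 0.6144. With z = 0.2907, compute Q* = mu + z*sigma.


CR = Cu/(Cu+Co) = 28.3251/(28.3251+17.7787) = 0.6144
z = 0.2907
Q* = 257.0811 + 0.2907 * 44.5618 = 270.0352

270.0352 units


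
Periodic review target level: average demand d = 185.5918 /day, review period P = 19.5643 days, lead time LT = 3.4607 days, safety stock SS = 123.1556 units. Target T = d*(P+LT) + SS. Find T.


P + LT = 23.0250
d*(P+LT) = 185.5918 * 23.0250 = 4273.2512
T = 4273.2512 + 123.1556 = 4396.4068

4396.4068 units


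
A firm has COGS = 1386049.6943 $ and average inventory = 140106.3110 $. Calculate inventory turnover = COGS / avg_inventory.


Turnover = 1386049.6943 / 140106.3110 = 9.8928

9.8928


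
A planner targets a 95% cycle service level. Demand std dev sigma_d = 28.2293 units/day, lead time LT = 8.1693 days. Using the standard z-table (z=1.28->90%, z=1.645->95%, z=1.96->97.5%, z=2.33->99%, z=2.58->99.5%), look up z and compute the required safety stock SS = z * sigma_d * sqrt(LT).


From the table, SL = 95% corresponds to z = 1.645
sqrt(LT) = sqrt(8.1693) = 2.8582
SS = 1.645 * 28.2293 * 2.8582 = 132.7267

132.7267 units


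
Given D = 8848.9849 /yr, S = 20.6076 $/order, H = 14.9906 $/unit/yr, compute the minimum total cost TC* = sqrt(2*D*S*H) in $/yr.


2*D*S*H = 5467261.9375
TC* = sqrt(5467261.9375) = 2338.2177

2338.2177 $/yr


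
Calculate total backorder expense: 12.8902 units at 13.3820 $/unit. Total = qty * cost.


Total = 12.8902 * 13.3820 = 172.4967

172.4967 $


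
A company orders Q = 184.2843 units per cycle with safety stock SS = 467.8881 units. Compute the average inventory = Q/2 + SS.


Q/2 = 92.1422
Avg = 92.1422 + 467.8881 = 560.0303

560.0303 units


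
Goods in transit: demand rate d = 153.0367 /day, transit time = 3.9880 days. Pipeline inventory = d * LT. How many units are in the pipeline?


Pipeline = 153.0367 * 3.9880 = 610.3104

610.3104 units


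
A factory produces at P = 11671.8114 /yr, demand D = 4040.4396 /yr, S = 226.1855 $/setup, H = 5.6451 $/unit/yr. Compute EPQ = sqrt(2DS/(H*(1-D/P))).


1 - D/P = 1 - 0.3462 = 0.6538
H*(1-D/P) = 3.6909
2DS = 1827777.7023
EPQ = sqrt(495207.6941) = 703.7100

703.7100 units


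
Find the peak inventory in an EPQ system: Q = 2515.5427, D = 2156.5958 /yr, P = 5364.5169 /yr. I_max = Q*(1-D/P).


D/P = 0.4020
1 - D/P = 0.5980
I_max = 2515.5427 * 0.5980 = 1504.2664

1504.2664 units


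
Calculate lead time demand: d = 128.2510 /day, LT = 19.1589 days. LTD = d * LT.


LTD = 128.2510 * 19.1589 = 2457.1481

2457.1481 units


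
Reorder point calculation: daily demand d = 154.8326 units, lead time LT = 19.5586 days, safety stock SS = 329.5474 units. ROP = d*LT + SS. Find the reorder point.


d*LT = 154.8326 * 19.5586 = 3028.3089
ROP = 3028.3089 + 329.5474 = 3357.8563

3357.8563 units


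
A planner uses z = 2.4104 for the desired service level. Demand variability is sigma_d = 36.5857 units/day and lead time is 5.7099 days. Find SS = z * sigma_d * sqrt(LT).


sqrt(LT) = sqrt(5.7099) = 2.3895
SS = 2.4104 * 36.5857 * 2.3895 = 210.7244

210.7244 units


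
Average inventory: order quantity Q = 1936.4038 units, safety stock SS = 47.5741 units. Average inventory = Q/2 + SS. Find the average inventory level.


Q/2 = 968.2019
Avg = 968.2019 + 47.5741 = 1015.7760

1015.7760 units


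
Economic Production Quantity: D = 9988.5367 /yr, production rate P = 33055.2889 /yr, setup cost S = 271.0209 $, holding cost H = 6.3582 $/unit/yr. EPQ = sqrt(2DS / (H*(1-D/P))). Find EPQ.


1 - D/P = 1 - 0.3022 = 0.6978
H*(1-D/P) = 4.4369
2DS = 5414204.4122
EPQ = sqrt(1220267.2925) = 1104.6571

1104.6571 units


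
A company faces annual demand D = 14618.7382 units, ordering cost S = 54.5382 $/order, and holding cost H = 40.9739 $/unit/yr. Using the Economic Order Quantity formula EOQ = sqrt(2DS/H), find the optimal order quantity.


2*D*S = 2 * 14618.7382 * 54.5382 = 1594559.3354
2*D*S/H = 38916.4648
EOQ = sqrt(38916.4648) = 197.2726

197.2726 units


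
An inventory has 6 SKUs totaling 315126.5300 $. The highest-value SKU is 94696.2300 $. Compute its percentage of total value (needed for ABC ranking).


Top item = 94696.2300
Total = 315126.5300
Percentage = 94696.2300 / 315126.5300 * 100 = 30.0502

30.0502%


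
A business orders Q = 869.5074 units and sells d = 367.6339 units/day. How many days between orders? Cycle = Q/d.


Cycle = 869.5074 / 367.6339 = 2.3651

2.3651 days


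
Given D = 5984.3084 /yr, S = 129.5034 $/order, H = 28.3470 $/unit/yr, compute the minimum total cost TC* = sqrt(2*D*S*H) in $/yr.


2*D*S*H = 43937185.7985
TC* = sqrt(43937185.7985) = 6628.5131

6628.5131 $/yr


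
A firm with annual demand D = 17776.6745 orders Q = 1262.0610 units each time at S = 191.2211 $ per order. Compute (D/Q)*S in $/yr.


Number of orders = D/Q = 14.0854
Cost = 14.0854 * 191.2211 = 2693.4318

2693.4318 $/yr


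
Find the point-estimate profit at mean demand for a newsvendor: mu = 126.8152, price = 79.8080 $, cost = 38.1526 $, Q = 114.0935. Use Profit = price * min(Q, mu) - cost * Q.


Sales at mu = min(114.0935, 126.8152) = 114.0935
Revenue = 79.8080 * 114.0935 = 9105.5740
Total cost = 38.1526 * 114.0935 = 4352.9637
Profit = 9105.5740 - 4352.9637 = 4752.6104

4752.6104 $


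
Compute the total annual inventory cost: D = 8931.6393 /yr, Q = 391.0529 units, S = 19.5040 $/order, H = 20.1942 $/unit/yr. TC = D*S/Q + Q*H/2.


Ordering cost = D*S/Q = 445.4709
Holding cost = Q*H/2 = 3948.5002
TC = 445.4709 + 3948.5002 = 4393.9712

4393.9712 $/yr


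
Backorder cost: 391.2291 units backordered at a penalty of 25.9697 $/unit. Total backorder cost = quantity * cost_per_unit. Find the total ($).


Total = 391.2291 * 25.9697 = 10160.1024

10160.1024 $


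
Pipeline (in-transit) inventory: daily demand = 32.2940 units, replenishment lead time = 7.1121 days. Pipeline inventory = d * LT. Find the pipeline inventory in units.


Pipeline = 32.2940 * 7.1121 = 229.6782

229.6782 units


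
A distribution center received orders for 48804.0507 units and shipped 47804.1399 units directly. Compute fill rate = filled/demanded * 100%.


FR = 47804.1399 / 48804.0507 * 100 = 97.9512

97.9512%


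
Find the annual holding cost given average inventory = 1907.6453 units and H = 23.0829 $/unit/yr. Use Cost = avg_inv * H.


Cost = 1907.6453 * 23.0829 = 44033.9857

44033.9857 $/yr


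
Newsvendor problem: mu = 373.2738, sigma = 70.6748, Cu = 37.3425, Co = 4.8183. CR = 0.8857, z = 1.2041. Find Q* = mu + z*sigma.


CR = Cu/(Cu+Co) = 37.3425/(37.3425+4.8183) = 0.8857
z = 1.2041
Q* = 373.2738 + 1.2041 * 70.6748 = 458.3733

458.3733 units


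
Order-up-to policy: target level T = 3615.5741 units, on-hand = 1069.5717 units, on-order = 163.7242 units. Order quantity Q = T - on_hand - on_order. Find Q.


Inventory position = OH + OO = 1069.5717 + 163.7242 = 1233.2959
Q = 3615.5741 - 1233.2959 = 2382.2782

2382.2782 units


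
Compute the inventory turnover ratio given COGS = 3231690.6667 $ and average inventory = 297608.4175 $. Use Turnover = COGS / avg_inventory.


Turnover = 3231690.6667 / 297608.4175 = 10.8589

10.8589


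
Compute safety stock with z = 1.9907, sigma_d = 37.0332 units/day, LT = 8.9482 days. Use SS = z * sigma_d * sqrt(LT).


sqrt(LT) = sqrt(8.9482) = 2.9914
SS = 1.9907 * 37.0332 * 2.9914 = 220.5286

220.5286 units


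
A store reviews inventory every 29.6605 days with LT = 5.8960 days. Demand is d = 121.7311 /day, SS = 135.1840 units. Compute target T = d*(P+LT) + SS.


P + LT = 35.5565
d*(P+LT) = 121.7311 * 35.5565 = 4328.3319
T = 4328.3319 + 135.1840 = 4463.5159

4463.5159 units


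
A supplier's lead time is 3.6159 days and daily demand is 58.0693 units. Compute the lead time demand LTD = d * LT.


LTD = 58.0693 * 3.6159 = 209.9728

209.9728 units


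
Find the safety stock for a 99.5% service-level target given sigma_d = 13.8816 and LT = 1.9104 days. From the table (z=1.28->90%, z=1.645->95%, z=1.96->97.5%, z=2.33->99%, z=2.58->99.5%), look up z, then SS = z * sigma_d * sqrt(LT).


From the table, SL = 99.5% corresponds to z = 2.58
sqrt(LT) = sqrt(1.9104) = 1.3822
SS = 2.58 * 13.8816 * 1.3822 = 49.5018

49.5018 units


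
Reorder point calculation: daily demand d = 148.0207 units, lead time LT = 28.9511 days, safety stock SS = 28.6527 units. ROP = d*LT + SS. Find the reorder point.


d*LT = 148.0207 * 28.9511 = 4285.3621
ROP = 4285.3621 + 28.6527 = 4314.0148

4314.0148 units


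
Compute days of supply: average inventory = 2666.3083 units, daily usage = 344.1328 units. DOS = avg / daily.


DOS = 2666.3083 / 344.1328 = 7.7479

7.7479 days


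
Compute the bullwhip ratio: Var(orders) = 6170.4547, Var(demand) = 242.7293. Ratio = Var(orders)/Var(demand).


BW = 6170.4547 / 242.7293 = 25.4211

25.4211
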